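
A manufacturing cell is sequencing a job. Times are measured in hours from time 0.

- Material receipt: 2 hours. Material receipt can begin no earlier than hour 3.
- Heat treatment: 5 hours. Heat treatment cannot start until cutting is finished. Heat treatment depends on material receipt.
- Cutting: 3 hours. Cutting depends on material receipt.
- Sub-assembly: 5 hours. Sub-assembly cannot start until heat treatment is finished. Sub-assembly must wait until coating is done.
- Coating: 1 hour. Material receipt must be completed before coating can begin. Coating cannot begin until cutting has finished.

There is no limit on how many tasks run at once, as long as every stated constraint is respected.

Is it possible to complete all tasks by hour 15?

No

Material receipt waits on its own release at hour 3, so it starts at hour 3 and finishes at 3 + 2 = hour 5.
Cutting waits on material receipt (finishes hour 5), so it starts at hour 5 and finishes at 5 + 3 = hour 8.
Coating has to wait for material receipt (finishes hour 5); cutting (finishes hour 8). The latest of these is hour 8, so coating runs hour 8 to 8 + 1 = hour 9.
For heat treatment: cutting (finishes hour 8); material receipt (finishes hour 5). Taking the maximum gives a start of hour 8, and it finishes at 8 + 5 = hour 13.
Sub-assembly cannot start until heat treatment (finishes hour 13); coating (finishes hour 9). The controlling bound is hour 13, so sub-assembly finishes at 13 + 5 = hour 18.
The earliest everything can be done is hour 18, which is after the deadline of 15, so it is not possible.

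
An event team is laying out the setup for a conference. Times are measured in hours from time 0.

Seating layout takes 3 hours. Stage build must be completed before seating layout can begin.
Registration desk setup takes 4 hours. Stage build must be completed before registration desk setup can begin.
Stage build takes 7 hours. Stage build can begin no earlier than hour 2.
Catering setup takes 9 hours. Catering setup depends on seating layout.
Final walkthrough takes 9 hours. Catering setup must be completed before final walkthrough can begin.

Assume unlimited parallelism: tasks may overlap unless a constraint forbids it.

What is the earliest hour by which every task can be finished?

30

Stage build cannot begin until its own release at hour 2. It runs from hour 2 to 2 + 7 = hour 9.
Registration desk setup cannot begin until stage build (finishes hour 9). It runs from hour 9 to 9 + 4 = hour 13.
Seating layout cannot begin until stage build (finishes hour 9). It runs from hour 9 to 9 + 3 = hour 12.
After seating layout (finishes hour 12), catering setup can start at hour 12 and finishes at hour 21.
After catering setup (finishes hour 21), final walkthrough can start at hour 21 and finishes at hour 30.
All tasks are finished once the last one completes. Finish times: Stage build at 9, Seating layout at 12, Registration desk setup at 13, Catering setup at 21, Final walkthrough at 30. The latest is hour 30.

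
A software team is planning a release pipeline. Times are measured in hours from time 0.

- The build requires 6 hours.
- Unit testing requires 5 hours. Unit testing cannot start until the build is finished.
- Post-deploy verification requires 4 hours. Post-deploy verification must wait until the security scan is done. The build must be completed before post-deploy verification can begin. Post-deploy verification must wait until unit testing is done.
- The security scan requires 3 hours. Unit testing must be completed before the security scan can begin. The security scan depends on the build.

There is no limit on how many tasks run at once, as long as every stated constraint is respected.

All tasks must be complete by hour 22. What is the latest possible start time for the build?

4

Post-deploy verification must finish by hour 22; it takes 4 hours, so it must start by 22 − 4 = hour 18.
The security scan feeds into post-deploy verification (must start by hour 18); so the security scan must finish by hour 18 and therefore start by hour 15.
For unit testing: the security scan (must start by hour 15); post-deploy verification (must start by hour 18). The most restrictive is hour 15; with a 5-hour duration, unit testing must start by hour 10.
The build has several dependents: unit testing (must start by hour 10); the security scan (must start by hour 15); post-deploy verification (must start by hour 18). The earliest of those limits is hour 10, so the build must start by 10 − 6 = hour 4.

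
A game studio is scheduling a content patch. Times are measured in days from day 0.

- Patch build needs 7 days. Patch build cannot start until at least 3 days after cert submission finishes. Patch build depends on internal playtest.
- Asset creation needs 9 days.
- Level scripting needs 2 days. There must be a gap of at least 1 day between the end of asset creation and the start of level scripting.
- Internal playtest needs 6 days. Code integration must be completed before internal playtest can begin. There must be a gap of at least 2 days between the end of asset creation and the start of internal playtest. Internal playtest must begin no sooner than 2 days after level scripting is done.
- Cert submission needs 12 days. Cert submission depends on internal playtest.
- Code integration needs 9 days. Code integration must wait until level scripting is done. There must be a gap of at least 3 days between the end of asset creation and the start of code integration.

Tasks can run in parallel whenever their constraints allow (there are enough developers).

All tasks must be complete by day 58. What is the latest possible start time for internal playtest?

30

Nothing follows patch build; the deadline of day 58 is its only limit. It must start by 58 − 7 = day 51.
Cert submission must finish before patch build (must start by day 51, minus 3-day gap → day 48). With a 12-day duration, cert submission must start by 48 − 12 = day 36.
Internal playtest has several dependents: cert submission (must start by day 36); patch build (must start by day 51). The earliest of those limits is day 36, so internal playtest must start by 36 − 6 = day 30.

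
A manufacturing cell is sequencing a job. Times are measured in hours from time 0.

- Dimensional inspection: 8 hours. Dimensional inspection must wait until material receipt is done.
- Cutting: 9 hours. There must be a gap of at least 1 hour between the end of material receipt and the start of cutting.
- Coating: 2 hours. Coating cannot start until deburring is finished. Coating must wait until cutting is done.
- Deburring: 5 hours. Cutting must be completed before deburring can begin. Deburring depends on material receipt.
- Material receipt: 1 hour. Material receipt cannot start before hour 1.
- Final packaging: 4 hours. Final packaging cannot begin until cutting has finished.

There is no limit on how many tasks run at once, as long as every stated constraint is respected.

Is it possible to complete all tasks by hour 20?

After its own release at hour 1, material receipt can start at hour 1 and finishes at hour 2.
Dimensional inspection waits on material receipt (finishes hour 2), so it starts at hour 2 and finishes at 2 + 8 = hour 10.
Cutting waits on material receipt (finishes hour 2, plus 1-hour gap → hour 3), so it starts at hour 3 and finishes at 3 + 9 = hour 12.
After cutting (finishes hour 12), final packaging can start at hour 12 and finishes at hour 16.
Deburring has to wait for cutting (finishes hour 12); material receipt (finishes hour 2). The latest of these is hour 12, so deburring runs hour 12 to 12 + 5 = hour 17.
For coating: deburring (finishes hour 17); cutting (finishes hour 12). Taking the maximum gives a start of hour 17, and it finishes at 17 + 2 = hour 19.
Every task is finished by hour 19, which is no later than the deadline of 20, so the schedule is feasible.

Yes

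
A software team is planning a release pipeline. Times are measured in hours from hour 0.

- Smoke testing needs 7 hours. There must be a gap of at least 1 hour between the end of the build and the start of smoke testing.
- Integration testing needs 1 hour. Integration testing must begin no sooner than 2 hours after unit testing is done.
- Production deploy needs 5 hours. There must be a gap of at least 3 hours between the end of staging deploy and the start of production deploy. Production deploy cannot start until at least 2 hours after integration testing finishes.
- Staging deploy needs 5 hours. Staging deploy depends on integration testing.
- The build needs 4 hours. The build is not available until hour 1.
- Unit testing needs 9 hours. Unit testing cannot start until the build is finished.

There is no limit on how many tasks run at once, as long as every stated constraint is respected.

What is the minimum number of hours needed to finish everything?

The build waits on its own release at hour 1, so it starts at hour 1 and finishes at 1 + 4 = hour 5.
Smoke testing waits on the build (finishes hour 5, plus 1-hour gap → hour 6), so it starts at hour 6 and finishes at 6 + 7 = hour 13.
Unit testing cannot begin until the build (finishes hour 5). It runs from hour 5 to 5 + 9 = hour 14.
After unit testing (finishes hour 14, plus 2-hour gap → hour 16), integration testing can start at hour 16 and finishes at hour 17.
Staging deploy waits on integration testing (finishes hour 17), so it starts at hour 17 and finishes at 17 + 5 = hour 22.
Production deploy cannot start until staging deploy (finishes hour 22, plus 3-hour gap → hour 25); integration testing (finishes hour 17, plus 2-hour gap → hour 19). The controlling bound is hour 25, so production deploy finishes at 25 + 5 = hour 30.
All tasks are finished once the last one completes. Finish times: The build at 5, Unit testing at 14, Integration testing at 17, Staging deploy at 22, Smoke testing at 13, Production deploy at 30. The latest is hour 30.

30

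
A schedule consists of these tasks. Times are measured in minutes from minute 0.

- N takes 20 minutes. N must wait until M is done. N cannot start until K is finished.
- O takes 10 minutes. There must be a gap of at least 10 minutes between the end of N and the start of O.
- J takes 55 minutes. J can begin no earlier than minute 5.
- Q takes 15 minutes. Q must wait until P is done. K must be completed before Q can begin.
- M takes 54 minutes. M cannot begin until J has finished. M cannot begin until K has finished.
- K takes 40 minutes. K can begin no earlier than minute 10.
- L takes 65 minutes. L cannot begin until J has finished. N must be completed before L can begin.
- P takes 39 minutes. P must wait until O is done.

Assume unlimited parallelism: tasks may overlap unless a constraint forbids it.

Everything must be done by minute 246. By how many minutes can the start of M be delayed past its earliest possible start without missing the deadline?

After its own release at minute 10, K can start at minute 10 and finishes at minute 50.
After its own release at minute 5, J can start at minute 5 and finishes at minute 60.
M cannot start until J (finishes minute 60); K (finishes minute 50). The controlling bound is minute 60, so M finishes at 60 + 54 = minute 114.

Working backward from the deadline:
L has no dependents, so it just needs to finish by minute 246. Starting by 246 − 65 = minute 181 achieves that.
Q has no dependents, so it just needs to finish by minute 246. Starting by 246 − 15 = minute 231 achieves that.
P has to be done before Q (must start by minute 231). That means finishing by minute 231, i.e. starting by 231 − 39 = minute 192.
O has to be done before P (must start by minute 192). That means finishing by minute 192, i.e. starting by 192 − 10 = minute 182.
N must finish in time for L (must start by minute 181); O (must start by minute 182, minus 10-minute gap → minute 172). The tightest is minute 172, so N must start by 172 − 20 = minute 152.
Since N (must start by minute 152) depends on it, M must finish by minute 152. Backing off its 54-minute duration gives a latest start of minute 98.
So M can start as early as minute 60 and as late as minute 98, giving 98 − 60 = 38 minutes of slack.

38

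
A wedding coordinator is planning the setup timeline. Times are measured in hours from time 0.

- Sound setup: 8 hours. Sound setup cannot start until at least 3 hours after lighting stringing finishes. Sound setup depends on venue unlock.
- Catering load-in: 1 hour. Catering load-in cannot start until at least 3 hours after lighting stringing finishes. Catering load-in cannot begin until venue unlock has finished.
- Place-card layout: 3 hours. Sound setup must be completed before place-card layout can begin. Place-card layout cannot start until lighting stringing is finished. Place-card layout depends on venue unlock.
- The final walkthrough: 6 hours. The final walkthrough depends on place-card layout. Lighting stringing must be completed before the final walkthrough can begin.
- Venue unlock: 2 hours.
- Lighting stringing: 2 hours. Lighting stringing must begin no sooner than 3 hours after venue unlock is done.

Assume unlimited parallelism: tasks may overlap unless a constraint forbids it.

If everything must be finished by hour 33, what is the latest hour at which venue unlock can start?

6

The final walkthrough has no dependents, so it just needs to finish by hour 33. Starting by 33 − 6 = hour 27 achieves that.
Place-card layout has to be done before the final walkthrough (must start by hour 27). That means finishing by hour 27, i.e. starting by 27 − 3 = hour 24.
Sound setup must finish before place-card layout (must start by hour 24). With an 8-hour duration, sound setup must start by 24 − 8 = hour 16.
Catering load-in has no dependents, so it just needs to finish by hour 33. Starting by 33 − 1 = hour 32 achieves that.
Lighting stringing must finish in time for sound setup (must start by hour 16, minus 3-hour gap → hour 13); catering load-in (must start by hour 32, minus 3-hour gap → hour 29); place-card layout (must start by hour 24); the final walkthrough (must start by hour 27). The tightest is hour 13, so lighting stringing must start by 13 − 2 = hour 11.
For venue unlock: lighting stringing (must start by hour 11, minus 3-hour gap → hour 8); sound setup (must start by hour 16); catering load-in (must start by hour 32); place-card layout (must start by hour 24). The most restrictive is hour 8; with a 2-hour duration, venue unlock must start by hour 6.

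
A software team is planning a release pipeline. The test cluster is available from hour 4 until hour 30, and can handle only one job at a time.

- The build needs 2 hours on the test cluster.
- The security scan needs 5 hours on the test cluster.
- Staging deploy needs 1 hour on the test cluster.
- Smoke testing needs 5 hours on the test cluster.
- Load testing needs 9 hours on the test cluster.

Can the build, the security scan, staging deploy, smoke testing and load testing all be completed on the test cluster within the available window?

The test cluster window is 30 − 4 = 26 hours.
Running back to back, the jobs need 2 + 5 + 1 + 5 + 9 = 22 hours on the test cluster.
Since 22 ≤ 26, they fit within the window.

Yes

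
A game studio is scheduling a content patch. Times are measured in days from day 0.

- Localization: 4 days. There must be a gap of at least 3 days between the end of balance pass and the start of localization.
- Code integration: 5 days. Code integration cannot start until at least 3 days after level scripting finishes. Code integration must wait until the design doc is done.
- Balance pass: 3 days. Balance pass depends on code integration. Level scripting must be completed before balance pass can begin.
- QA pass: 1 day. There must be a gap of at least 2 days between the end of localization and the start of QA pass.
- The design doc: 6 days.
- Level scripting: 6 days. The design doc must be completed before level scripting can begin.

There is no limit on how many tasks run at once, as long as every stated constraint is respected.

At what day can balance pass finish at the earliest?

23

The design doc can start immediately at day 0; it finishes at day 6.
Level scripting cannot begin until the design doc (finishes day 6). It runs from day 6 to 6 + 6 = day 12.
Code integration needs all of level scripting (finishes day 12, plus 3-day gap → day 15); the design doc (finishes day 6). That puts its earliest start at day 15; it finishes at 15 + 5 = day 20.
Balance pass needs all of code integration (finishes day 20); level scripting (finishes day 12). That puts its earliest start at day 20; it finishes at 20 + 3 = day 23.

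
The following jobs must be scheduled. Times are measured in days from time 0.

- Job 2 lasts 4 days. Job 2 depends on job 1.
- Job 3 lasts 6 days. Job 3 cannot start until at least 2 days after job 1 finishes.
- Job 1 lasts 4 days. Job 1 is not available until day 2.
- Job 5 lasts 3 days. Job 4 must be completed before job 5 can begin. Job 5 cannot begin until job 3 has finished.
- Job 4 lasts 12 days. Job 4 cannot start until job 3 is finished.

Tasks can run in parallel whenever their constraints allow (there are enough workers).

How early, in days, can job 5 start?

Job 1 waits on its own release at day 2, so it starts at day 2 and finishes at 2 + 4 = day 6.
Job 3 waits on job 1 (finishes day 6, plus 2-day gap → day 8), so it starts at day 8 and finishes at 8 + 6 = day 14.
Job 4 cannot begin until job 3 (finishes day 14). It runs from day 14 to 14 + 12 = day 26.
Job 5 waits on job 4 (finishes day 26); job 3 (finishes day 14). The latest of these is day 26, which is the earliest job 5 can start.

26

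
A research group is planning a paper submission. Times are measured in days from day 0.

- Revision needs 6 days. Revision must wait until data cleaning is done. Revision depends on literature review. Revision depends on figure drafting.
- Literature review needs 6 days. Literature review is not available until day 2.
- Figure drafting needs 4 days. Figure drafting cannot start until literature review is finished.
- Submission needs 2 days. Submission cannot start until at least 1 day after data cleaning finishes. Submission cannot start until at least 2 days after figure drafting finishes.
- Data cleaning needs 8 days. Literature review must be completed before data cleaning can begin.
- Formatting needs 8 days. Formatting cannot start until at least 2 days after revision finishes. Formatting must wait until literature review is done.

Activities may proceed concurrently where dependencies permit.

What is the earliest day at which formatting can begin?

24

After its own release at day 2, literature review can start at day 2 and finishes at day 8.
Figure drafting waits on literature review (finishes day 8), so it starts at day 8 and finishes at 8 + 4 = day 12.
Data cleaning waits on literature review (finishes day 8), so it starts at day 8 and finishes at 8 + 8 = day 16.
Revision has to wait for data cleaning (finishes day 16); literature review (finishes day 8); figure drafting (finishes day 12). The latest of these is day 16, so revision runs day 16 to 16 + 6 = day 22.
Formatting waits on revision (finishes day 22, plus 2-day gap → day 24); literature review (finishes day 8). The latest of these is day 24, which is the earliest formatting can start.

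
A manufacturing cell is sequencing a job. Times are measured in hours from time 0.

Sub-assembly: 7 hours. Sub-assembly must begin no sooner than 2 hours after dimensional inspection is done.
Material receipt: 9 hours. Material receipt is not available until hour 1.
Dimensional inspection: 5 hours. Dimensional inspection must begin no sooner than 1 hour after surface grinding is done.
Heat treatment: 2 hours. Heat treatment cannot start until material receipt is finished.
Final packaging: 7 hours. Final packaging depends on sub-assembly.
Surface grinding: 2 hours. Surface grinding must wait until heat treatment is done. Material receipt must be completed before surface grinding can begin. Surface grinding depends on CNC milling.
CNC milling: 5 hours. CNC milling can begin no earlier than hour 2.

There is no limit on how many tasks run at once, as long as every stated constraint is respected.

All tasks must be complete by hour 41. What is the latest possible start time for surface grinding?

17

Final packaging must finish by hour 41; it takes 7 hours, so it must start by 41 − 7 = hour 34.
Sub-assembly must finish before final packaging (must start by hour 34). With a 7-hour duration, sub-assembly must start by 34 − 7 = hour 27.
Dimensional inspection has to be done before sub-assembly (must start by hour 27, minus 2-hour gap → hour 25). That means finishing by hour 25, i.e. starting by 25 − 5 = hour 20.
Since dimensional inspection (must start by hour 20, minus 1-hour gap → hour 19) depends on it, surface grinding must finish by hour 19. Backing off its 2-hour duration gives a latest start of hour 17.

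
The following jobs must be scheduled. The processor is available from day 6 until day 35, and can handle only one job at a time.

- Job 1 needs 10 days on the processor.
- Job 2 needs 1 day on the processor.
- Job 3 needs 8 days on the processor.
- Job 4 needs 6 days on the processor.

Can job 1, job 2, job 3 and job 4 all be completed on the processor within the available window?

The processor window is 35 − 6 = 29 days.
Running back to back, the jobs need 10 + 1 + 8 + 6 = 25 days on the processor.
Since 25 ≤ 29, they fit within the window.

Yes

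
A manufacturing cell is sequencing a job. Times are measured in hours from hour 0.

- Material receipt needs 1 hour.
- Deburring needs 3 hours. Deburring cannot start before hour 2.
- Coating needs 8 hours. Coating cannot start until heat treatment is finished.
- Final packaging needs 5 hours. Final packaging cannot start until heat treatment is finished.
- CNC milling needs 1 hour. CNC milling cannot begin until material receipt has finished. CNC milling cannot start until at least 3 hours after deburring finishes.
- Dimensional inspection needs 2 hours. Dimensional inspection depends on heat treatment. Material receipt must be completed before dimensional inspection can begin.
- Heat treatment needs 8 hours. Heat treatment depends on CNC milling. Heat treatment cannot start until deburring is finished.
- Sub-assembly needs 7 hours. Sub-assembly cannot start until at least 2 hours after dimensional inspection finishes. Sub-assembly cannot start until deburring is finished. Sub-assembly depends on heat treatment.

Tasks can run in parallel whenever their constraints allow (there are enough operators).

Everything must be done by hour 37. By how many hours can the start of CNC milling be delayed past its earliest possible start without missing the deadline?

9

Deburring cannot begin until its own release at hour 2. It runs from hour 2 to 2 + 3 = hour 5.
Nothing blocks material receipt, so it runs from hour 0 to hour 1.
For CNC milling: material receipt (finishes hour 1); deburring (finishes hour 5, plus 3-hour gap → hour 8). Taking the maximum gives a start of hour 8, and it finishes at 8 + 1 = hour 9.

Working backward from the deadline:
Nothing follows sub-assembly; the deadline of hour 37 is its only limit. It must start by 37 − 7 = hour 30.
Dimensional inspection feeds into sub-assembly (must start by hour 30, minus 2-hour gap → hour 28); so dimensional inspection must finish by hour 28 and therefore start by hour 26.
Nothing follows coating; the deadline of hour 37 is its only limit. It must start by 37 − 8 = hour 29.
Nothing follows final packaging; the deadline of hour 37 is its only limit. It must start by 37 − 5 = hour 32.
Heat treatment must finish in time for dimensional inspection (must start by hour 26); coating (must start by hour 29); sub-assembly (must start by hour 30); final packaging (must start by hour 32). The tightest is hour 26, so heat treatment must start by 26 − 8 = hour 18.
CNC milling has to be done before heat treatment (must start by hour 18). That means finishing by hour 18, i.e. starting by 18 − 1 = hour 17.
So CNC milling can start as early as hour 8 and as late as hour 17, giving 17 − 8 = 9 hours of slack.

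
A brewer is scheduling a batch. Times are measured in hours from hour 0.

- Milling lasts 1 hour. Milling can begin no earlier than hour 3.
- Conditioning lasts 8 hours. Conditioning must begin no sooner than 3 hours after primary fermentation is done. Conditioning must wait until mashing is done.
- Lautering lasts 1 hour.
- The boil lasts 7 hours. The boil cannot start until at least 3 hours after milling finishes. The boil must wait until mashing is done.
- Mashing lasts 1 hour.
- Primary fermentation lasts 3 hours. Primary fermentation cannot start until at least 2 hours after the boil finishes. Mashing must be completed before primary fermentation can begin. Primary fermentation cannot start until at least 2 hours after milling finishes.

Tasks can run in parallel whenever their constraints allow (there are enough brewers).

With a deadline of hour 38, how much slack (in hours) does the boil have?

Mashing has no prerequisites, so it starts at hour 0 and finishes at hour 1.
After its own release at hour 3, milling can start at hour 3 and finishes at hour 4.
The boil needs all of milling (finishes hour 4, plus 3-hour gap → hour 7); mashing (finishes hour 1). That puts its earliest start at hour 7; it finishes at 7 + 7 = hour 14.

Working backward from the deadline:
Nothing follows conditioning; the deadline of hour 38 is its only limit. It must start by 38 − 8 = hour 30.
Primary fermentation must finish before conditioning (must start by hour 30, minus 3-hour gap → hour 27). With a 3-hour duration, primary fermentation must start by 27 − 3 = hour 24.
The boil has to be done before primary fermentation (must start by hour 24, minus 2-hour gap → hour 22). That means finishing by hour 22, i.e. starting by 22 − 7 = hour 15.
So the boil can start as early as hour 7 and as late as hour 15, giving 15 − 7 = 8 hours of slack.

8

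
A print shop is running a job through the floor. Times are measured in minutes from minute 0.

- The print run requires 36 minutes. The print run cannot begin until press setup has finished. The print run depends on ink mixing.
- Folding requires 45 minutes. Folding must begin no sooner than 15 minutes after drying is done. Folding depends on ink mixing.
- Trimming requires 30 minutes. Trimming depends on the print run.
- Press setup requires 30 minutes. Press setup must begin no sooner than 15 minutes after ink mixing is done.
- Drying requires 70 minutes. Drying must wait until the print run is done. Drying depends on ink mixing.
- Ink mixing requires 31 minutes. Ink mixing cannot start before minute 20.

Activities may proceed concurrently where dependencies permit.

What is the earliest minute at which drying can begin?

132

After its own release at minute 20, ink mixing can start at minute 20 and finishes at minute 51.
Press setup waits on ink mixing (finishes minute 51, plus 15-minute gap → minute 66), so it starts at minute 66 and finishes at 66 + 30 = minute 96.
The print run cannot start until press setup (finishes minute 96); ink mixing (finishes minute 51). The controlling bound is minute 96, so the print run finishes at 96 + 36 = minute 132.
Drying waits on the print run (finishes minute 132); ink mixing (finishes minute 51). The latest of these is minute 132, which is the earliest drying can start.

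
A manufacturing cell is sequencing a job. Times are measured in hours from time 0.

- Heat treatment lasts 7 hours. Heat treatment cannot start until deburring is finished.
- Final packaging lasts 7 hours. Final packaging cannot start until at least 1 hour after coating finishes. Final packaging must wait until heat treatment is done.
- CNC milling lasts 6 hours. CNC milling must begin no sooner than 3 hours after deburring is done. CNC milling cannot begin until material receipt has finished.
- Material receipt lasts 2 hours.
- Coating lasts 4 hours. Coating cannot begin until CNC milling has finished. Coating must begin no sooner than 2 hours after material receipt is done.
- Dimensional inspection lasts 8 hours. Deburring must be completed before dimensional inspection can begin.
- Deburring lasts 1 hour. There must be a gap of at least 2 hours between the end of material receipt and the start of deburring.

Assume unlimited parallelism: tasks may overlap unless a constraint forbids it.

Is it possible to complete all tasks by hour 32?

Material receipt has no prerequisites, so it starts at hour 0 and finishes at hour 2.
Deburring waits on material receipt (finishes hour 2, plus 2-hour gap → hour 4), so it starts at hour 4 and finishes at 4 + 1 = hour 5.
After deburring (finishes hour 5), dimensional inspection can start at hour 5 and finishes at hour 13.
Heat treatment waits on deburring (finishes hour 5), so it starts at hour 5 and finishes at 5 + 7 = hour 12.
CNC milling needs all of deburring (finishes hour 5, plus 3-hour gap → hour 8); material receipt (finishes hour 2). That puts its earliest start at hour 8; it finishes at 8 + 6 = hour 14.
Coating has to wait for CNC milling (finishes hour 14); material receipt (finishes hour 2, plus 2-hour gap → hour 4). The latest of these is hour 14, so coating runs hour 14 to 14 + 4 = hour 18.
For final packaging: coating (finishes hour 18, plus 1-hour gap → hour 19); heat treatment (finishes hour 12). Taking the maximum gives a start of hour 19, and it finishes at 19 + 7 = hour 26.
Every task is finished by hour 26, which is no later than the deadline of 32, so the schedule is feasible.

Yes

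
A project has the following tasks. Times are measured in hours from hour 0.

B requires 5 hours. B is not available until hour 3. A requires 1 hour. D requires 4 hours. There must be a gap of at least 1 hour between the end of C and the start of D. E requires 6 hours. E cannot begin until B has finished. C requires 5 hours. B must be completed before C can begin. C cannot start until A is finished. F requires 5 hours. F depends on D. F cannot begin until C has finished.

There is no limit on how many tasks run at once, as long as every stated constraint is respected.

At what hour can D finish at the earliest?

18

B waits on its own release at hour 3, so it starts at hour 3 and finishes at 3 + 5 = hour 8.
Nothing blocks A, so it runs from hour 0 to hour 1.
C cannot start until B (finishes hour 8); A (finishes hour 1). The controlling bound is hour 8, so C finishes at 8 + 5 = hour 13.
D waits on C (finishes hour 13, plus 1-hour gap → hour 14), so it starts at hour 14 and finishes at 14 + 4 = hour 18.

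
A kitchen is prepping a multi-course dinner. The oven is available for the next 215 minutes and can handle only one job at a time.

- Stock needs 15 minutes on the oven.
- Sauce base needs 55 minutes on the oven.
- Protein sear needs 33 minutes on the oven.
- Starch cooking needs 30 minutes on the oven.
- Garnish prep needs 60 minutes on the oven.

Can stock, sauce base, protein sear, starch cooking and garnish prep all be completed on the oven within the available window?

Running back to back, the jobs need 15 + 55 + 33 + 30 + 60 = 193 minutes on the oven.
Since 193 ≤ 215, they fit within the window.

Yes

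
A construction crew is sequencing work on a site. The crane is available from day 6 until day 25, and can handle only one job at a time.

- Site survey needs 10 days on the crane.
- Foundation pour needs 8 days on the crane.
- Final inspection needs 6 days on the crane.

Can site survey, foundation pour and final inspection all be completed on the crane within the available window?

No

The crane window is 25 − 6 = 19 days.
Running back to back, the jobs need 10 + 8 + 6 = 24 days on the crane.
Since 24 > 19, they cannot all fit.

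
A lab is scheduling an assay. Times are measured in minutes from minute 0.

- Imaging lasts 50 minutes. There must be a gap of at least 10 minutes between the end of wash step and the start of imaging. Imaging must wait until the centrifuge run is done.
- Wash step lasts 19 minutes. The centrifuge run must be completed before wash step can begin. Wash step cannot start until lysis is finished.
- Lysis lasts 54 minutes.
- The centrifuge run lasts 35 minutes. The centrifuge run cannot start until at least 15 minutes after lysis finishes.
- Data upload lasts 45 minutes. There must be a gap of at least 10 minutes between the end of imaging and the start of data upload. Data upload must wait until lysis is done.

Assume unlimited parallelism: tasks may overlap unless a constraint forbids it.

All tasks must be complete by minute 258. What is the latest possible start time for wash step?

124

Data upload has no dependents, so it just needs to finish by minute 258. Starting by 258 − 45 = minute 213 achieves that.
Imaging has to be done before data upload (must start by minute 213, minus 10-minute gap → minute 203). That means finishing by minute 203, i.e. starting by 203 − 50 = minute 153.
Wash step has to be done before imaging (must start by minute 153, minus 10-minute gap → minute 143). That means finishing by minute 143, i.e. starting by 143 − 19 = minute 124.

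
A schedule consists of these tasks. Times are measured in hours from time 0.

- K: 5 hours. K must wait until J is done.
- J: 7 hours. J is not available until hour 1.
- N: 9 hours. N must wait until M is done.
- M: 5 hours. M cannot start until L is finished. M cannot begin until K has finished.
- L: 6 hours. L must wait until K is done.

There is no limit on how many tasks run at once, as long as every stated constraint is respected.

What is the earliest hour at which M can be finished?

After its own release at hour 1, J can start at hour 1 and finishes at hour 8.
After J (finishes hour 8), K can start at hour 8 and finishes at hour 13.
L waits on K (finishes hour 13), so it starts at hour 13 and finishes at 13 + 6 = hour 19.
M has to wait for L (finishes hour 19); K (finishes hour 13). The latest of these is hour 19, so M runs hour 19 to 19 + 5 = hour 24.

24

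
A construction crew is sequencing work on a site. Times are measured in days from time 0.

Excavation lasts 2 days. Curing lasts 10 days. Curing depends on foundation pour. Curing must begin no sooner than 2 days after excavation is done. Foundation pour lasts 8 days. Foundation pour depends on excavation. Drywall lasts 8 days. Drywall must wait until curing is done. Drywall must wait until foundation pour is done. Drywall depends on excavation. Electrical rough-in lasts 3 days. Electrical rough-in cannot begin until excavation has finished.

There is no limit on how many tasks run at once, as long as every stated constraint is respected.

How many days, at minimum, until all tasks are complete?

28

Excavation has no prerequisites, so it starts at day 0 and finishes at day 2.
After excavation (finishes day 2), electrical rough-in can start at day 2 and finishes at day 5.
After excavation (finishes day 2), foundation pour can start at day 2 and finishes at day 10.
For curing: foundation pour (finishes day 10); excavation (finishes day 2, plus 2-day gap → day 4). Taking the maximum gives a start of day 10, and it finishes at 10 + 10 = day 20.
For drywall: curing (finishes day 20); foundation pour (finishes day 10); excavation (finishes day 2). Taking the maximum gives a start of day 20, and it finishes at 20 + 8 = day 28.
All tasks are finished once the last one completes. Finish times: Excavation at 2, Foundation pour at 10, Curing at 20, Electrical rough-in at 5, Drywall at 28. The latest is day 28.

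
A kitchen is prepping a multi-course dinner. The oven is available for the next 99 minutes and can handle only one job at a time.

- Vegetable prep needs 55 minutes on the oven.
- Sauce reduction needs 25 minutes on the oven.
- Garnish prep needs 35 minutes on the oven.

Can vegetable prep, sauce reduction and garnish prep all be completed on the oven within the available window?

No

Running back to back, the jobs need 55 + 25 + 35 = 115 minutes on the oven.
Since 115 > 99, they cannot all fit.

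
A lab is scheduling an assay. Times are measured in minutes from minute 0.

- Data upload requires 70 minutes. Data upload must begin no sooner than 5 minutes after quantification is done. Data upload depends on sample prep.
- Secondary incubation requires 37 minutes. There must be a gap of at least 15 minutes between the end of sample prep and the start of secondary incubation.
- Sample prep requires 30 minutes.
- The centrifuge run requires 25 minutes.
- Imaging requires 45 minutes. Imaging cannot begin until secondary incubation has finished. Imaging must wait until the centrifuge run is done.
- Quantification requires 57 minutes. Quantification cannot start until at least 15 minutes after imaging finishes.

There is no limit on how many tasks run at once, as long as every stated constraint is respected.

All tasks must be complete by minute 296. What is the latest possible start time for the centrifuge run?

79

To finish by minute 296, data upload (duration 70) must start no later than minute 226.
Quantification must finish before data upload (must start by minute 226, minus 5-minute gap → minute 221). With a 57-minute duration, quantification must start by 221 − 57 = minute 164.
Imaging has to be done before quantification (must start by minute 164, minus 15-minute gap → minute 149). That means finishing by minute 149, i.e. starting by 149 − 45 = minute 104.
Since imaging (must start by minute 104) depends on it, the centrifuge run must finish by minute 104. Backing off its 25-minute duration gives a latest start of minute 79.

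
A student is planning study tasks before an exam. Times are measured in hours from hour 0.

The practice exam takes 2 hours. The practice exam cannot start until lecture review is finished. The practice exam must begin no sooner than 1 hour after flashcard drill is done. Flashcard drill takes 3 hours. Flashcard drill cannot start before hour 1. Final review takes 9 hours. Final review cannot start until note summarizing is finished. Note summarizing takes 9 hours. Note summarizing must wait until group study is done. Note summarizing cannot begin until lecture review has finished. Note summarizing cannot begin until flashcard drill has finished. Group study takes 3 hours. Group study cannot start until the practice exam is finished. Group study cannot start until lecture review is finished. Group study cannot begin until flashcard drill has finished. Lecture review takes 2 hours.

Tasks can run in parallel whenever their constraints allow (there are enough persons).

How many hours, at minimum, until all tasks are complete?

Flashcard drill waits on its own release at hour 1, so it starts at hour 1 and finishes at 1 + 3 = hour 4.
Nothing blocks lecture review, so it runs from hour 0 to hour 2.
For the practice exam: lecture review (finishes hour 2); flashcard drill (finishes hour 4, plus 1-hour gap → hour 5). Taking the maximum gives a start of hour 5, and it finishes at 5 + 2 = hour 7.
Group study has to wait for the practice exam (finishes hour 7); lecture review (finishes hour 2); flashcard drill (finishes hour 4). The latest of these is hour 7, so group study runs hour 7 to 7 + 3 = hour 10.
Note summarizing cannot start until group study (finishes hour 10); lecture review (finishes hour 2); flashcard drill (finishes hour 4). The controlling bound is hour 10, so note summarizing finishes at 10 + 9 = hour 19.
Final review cannot begin until note summarizing (finishes hour 19). It runs from hour 19 to 19 + 9 = hour 28.
All tasks are finished once the last one completes. Finish times: Lecture review at 2, Flashcard drill at 4, The practice exam at 7, Group study at 10, Note summarizing at 19, Final review at 28. The latest is hour 28.

28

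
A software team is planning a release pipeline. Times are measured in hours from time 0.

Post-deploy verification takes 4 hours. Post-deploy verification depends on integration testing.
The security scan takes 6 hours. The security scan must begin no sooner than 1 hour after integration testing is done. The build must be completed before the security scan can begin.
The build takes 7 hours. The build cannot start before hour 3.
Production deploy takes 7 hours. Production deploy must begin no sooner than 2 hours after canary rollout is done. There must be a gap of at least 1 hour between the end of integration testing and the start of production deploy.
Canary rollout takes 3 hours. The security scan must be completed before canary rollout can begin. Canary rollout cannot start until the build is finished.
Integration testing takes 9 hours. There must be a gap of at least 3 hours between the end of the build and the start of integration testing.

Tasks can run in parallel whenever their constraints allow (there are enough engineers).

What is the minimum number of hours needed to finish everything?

After its own release at hour 3, the build can start at hour 3 and finishes at hour 10.
After the build (finishes hour 10, plus 3-hour gap → hour 13), integration testing can start at hour 13 and finishes at hour 22.
Post-deploy verification cannot begin until integration testing (finishes hour 22). It runs from hour 22 to 22 + 4 = hour 26.
The security scan cannot start until integration testing (finishes hour 22, plus 1-hour gap → hour 23); the build (finishes hour 10). The controlling bound is hour 23, so the security scan finishes at 23 + 6 = hour 29.
Canary rollout needs all of the security scan (finishes hour 29); the build (finishes hour 10). That puts its earliest start at hour 29; it finishes at 29 + 3 = hour 32.
For production deploy: canary rollout (finishes hour 32, plus 2-hour gap → hour 34); integration testing (finishes hour 22, plus 1-hour gap → hour 23). Taking the maximum gives a start of hour 34, and it finishes at 34 + 7 = hour 41.
All tasks are finished once the last one completes. Finish times: The build at 10, Integration testing at 22, The security scan at 29, Canary rollout at 32, Production deploy at 41, Post-deploy verification at 26. The latest is hour 41.

41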